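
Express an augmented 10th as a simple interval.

augmented 3rd

Each octave removed subtracts seven from the number: 10 − 7 = 3.
Quality carries through unchanged, so the simple form is an augmented third.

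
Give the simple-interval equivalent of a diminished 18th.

diminished fourth

Take out 2 octaves (14 from the number): 18 − 14 = 4.
So a diminished eighteenth is 2 octaves plus a diminished fourth. The quality is unchanged.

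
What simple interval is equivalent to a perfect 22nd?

perfect octave

Take out 2 octaves (14 from the number): 22 − 14 = 8.
Quality carries through unchanged, so the simple form is a perfect octave.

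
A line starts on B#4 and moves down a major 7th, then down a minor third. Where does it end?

A#3

B#4 down a major seventh → C#4 (11 semitones).
Down a minor third from C#4: A#3 (3 semitones down).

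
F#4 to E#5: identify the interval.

major 7th

F to E spans seven letter names (F-G-A-B-C-D-E): a seventh.
The major seventh spans 11 semitones, and F#4 to E#5 is exactly 11 semitones — so this is a major seventh.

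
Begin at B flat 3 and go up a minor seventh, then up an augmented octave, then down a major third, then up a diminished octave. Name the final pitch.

Up a minor seventh from Bb3: Ab4 (10 semitones up).
Up an augmented octave from Ab4: A5 (13 semitones up).
Down a major third from A5: F5 (4 semitones down).
F5 up a diminished octave → Fb6 (11 semitones).

F flat 6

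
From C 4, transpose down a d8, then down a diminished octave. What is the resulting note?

C double-sharp 2

Down a diminished octave from C4: C#3 (11 semitones down).
A diminished octave down from C#3 is C##2.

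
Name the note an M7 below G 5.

The seventh takes the letter from G down to A.
A major seventh is 11 semitones; 11 semitones down from G5 gives Ab4.

A-flat 4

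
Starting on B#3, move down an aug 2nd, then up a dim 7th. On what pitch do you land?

Gb4

An augmented second down from B#3 is A3.
A3 up a diminished seventh → Gb4 (9 semitones).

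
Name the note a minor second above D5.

Eb5

Counting two letter names up from D lands on E.
A minor second spans 1 semitone, so from D5 the target pitch is Eb5.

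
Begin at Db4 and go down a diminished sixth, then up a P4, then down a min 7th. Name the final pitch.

Db4 down a diminished sixth → F#3 (7 semitones).
A perfect fourth up from F#3 is B3.
B3 down a minor seventh → C#3 (10 semitones).

C#3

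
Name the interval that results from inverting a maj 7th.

minor 2nd

The rule of nine gives the new number: 9 − 7 = 2, so a seventh becomes a second.
Quality inverts too: major becomes minor. That makes the inversion a minor second.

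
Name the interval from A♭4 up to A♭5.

A to A is the same letter name, plus an octave, so the interval is some kind of octave.
The perfect octave spans 12 semitones, and Ab4 to Ab5 is exactly 12 semitones — so this is a perfect octave.

perfect 8th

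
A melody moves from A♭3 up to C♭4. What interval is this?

A to C spans three letter names (A-B-C) — that makes it a third of some quality.
At 3 semitones, Ab3→Cb4 falls one short of a major third: minor.

minor third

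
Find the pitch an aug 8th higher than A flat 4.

A 5

The letter stays A (same as the start), shifted an octave up.
An augmented octave spans 13 semitones, so from Ab4 the target pitch is A5.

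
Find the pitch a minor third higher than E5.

G5

The third takes the letter from E up to G.
A minor third spans 3 semitones, so from E5 the target pitch is G5.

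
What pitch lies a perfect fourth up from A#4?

Counting four letter names up from A lands on D.
A perfect fourth spans 5 semitones, so from A#4 the target pitch is D#5.

D#5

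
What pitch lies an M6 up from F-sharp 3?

D-sharp 4

The sixth takes the letter from F up to D.
Moving 9 semitones up from F#3 (the size of a major sixth) reaches D#4.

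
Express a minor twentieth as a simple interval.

Subtracting seven from the interval number removes an octave: 20 − 14 = 6.
Quality carries through unchanged, so the simple form is a minor sixth.

m6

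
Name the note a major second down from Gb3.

Two letter names down from G: F.
A major second spans 2 semitones, so from Gb3 the target pitch is Fb3.

Fb3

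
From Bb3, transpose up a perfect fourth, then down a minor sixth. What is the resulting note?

Up a perfect fourth from Bb3: Eb4 (5 semitones up).
Down a minor sixth from Eb4: G3 (8 semitones down).

G3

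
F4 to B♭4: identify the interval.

perfect fourth

F to B spans four letter names (F-G-A-B) — that makes it a fourth of some quality.
Counting semitones, F4→Bb4 is 5, which is the perfect fourth.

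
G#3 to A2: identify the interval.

Descending from G#3 to A2 is the same interval as ascending A2 to G#3.
A to G spans seven letter names (A-B-C-D-E-F-G), so the interval is some kind of seventh.
A2 to G#3 is 11 semitones, matching the major seventh exactly, so the quality is major.

major seventh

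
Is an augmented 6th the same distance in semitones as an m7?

Both span 10 semitones: an augmented sixth and a minor seventh are the same chromatic distance.

Yes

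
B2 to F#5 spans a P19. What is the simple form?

perfect 5th

Take out 2 octaves (14 from the number): 19 − 14 = 5.
Quality carries through unchanged, so the simple form is a perfect fifth.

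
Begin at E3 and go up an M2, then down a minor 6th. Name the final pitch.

A major second up from E3 is F#3.
F#3 down a minor sixth → A#2 (8 semitones).

A#2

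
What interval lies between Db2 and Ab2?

P5

D to A spans five letter names (D-E-F-G-A) — that makes it a fifth of some quality.
Counting semitones, Db2→Ab2 is 7, which is the perfect fifth.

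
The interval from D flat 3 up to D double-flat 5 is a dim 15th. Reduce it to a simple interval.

Take out an octave (7 from the number): 15 − 7 = 8.
That makes a diminished fifteenth a compound diminished octave — an octave plus a diminished octave.

diminished octave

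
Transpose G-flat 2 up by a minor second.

A-double-flat 2

Two letter names up from G: A.
A minor second spans 1 semitone, so from Gb2 the target pitch is Abb2.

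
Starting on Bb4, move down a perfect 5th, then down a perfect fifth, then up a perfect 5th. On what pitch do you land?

Bb4 down a perfect fifth → Eb4 (7 semitones).
Down a perfect fifth from Eb4: Ab3 (7 semitones down).
Ab3 up a perfect fifth → Eb4 (7 semitones).

Eb4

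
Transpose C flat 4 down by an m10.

A flat 2

Counting three letter names plus an octave down from C lands on A.
Moving 15 semitones down from Cb4 (the size of a minor tenth) reaches Ab2.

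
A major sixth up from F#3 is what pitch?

D#4

Counting six letter names up from F lands on D.
A major sixth spans 9 semitones, so from F#3 the target pitch is D#4.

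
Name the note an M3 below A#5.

The third takes the letter from A down to F.
A major third is 4 semitones; 4 semitones down from A#5 gives F#5.

F#5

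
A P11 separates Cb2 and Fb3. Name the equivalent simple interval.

perfect 4th

Take out an octave (7 from the number): 11 − 7 = 4.
Quality carries through unchanged, so the simple form is a perfect fourth.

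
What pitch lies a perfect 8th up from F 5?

For an octave the letter name doesn't change: still F, an octave up.
A perfect octave spans 12 semitones, so from F5 the target pitch is F6.

F 6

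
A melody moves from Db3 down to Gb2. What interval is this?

perfect 5th

Descending from Db3 to Gb2 is the same interval as ascending Gb2 to Db3.
G to D spans five letter names (G-A-B-C-D) — that makes it a fifth of some quality.
The perfect fifth spans 7 semitones, and Gb2 to Db3 is exactly 7 semitones — so this is a perfect fifth.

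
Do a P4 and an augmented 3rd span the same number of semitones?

Yes

Both span 5 semitones: a perfect fourth and an augmented third are the same chromatic distance.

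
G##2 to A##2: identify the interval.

major second

G to A spans two letter names (G-A), so the interval is some kind of second.
G##2 to A##2 is 2 semitones, matching the major second exactly, so the quality is major.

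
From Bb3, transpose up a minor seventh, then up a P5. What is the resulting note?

Bb3 up a minor seventh → Ab4 (10 semitones).
Up a perfect fifth from Ab4: Eb5 (7 semitones up).

Eb5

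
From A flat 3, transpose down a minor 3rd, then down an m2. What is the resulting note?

Ab3 down a minor third → F3 (3 semitones).
Down a minor second from F3: E3 (1 semitone down).

E 3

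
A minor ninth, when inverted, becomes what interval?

M7

First reduce the compound minor ninth to its simple form, a minor second.
Inverted interval numbers add to nine, so a second pairs with a seventh (2 + 7 = 9).
Quality inverts too: minor becomes major. That makes the inversion a major seventh.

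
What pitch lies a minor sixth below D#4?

The sixth takes the letter from D down to F.
A minor sixth is 8 semitones; 8 semitones down from D#4 gives F##3.

F##3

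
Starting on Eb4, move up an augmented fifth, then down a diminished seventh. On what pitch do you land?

An augmented fifth up from Eb4 is B4.
A diminished seventh down from B4 is C##4.

C##4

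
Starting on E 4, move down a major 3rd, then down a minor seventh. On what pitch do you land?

Down a major third from E4: C4 (4 semitones down).
C4 down a minor seventh → D3 (10 semitones).

D 3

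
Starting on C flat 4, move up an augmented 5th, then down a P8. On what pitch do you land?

An augmented fifth up from Cb4 is G4.
G4 down a perfect octave → G3 (12 semitones).

G 3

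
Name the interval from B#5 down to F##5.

P4

Descending from B#5 to F##5 is the same interval as ascending F##5 to B#5.
F to B spans four letter names (F-G-A-B): a fourth.
The perfect fourth spans 5 semitones, and F##5 to B#5 is exactly 5 semitones — so this is a perfect fourth.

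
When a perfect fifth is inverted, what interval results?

perfect fourth

The rule of nine gives the new number: 9 − 5 = 4, so a fifth becomes a fourth.
The quality also flips — perfect stays perfect — giving a perfect fourth.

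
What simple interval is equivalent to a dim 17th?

Take out 2 octaves (14 from the number): 17 − 14 = 3.
So a diminished seventeenth is 2 octaves plus a diminished third. The quality is unchanged.

diminished third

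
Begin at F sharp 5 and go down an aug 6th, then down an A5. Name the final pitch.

D double-flat 4

F#5 down an augmented sixth → Ab4 (10 semitones).
Down an augmented fifth from Ab4: Dbb4 (8 semitones down).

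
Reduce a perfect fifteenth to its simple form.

Subtracting seven from the interval number removes an octave: 15 − 7 = 8.
So a perfect fifteenth is an octave plus a perfect octave. The quality is unchanged.

perfect octave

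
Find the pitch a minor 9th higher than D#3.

E4

The ninth's letter: D up two letter names plus an octave → E.
A minor ninth is 13 semitones; 13 semitones up from D#3 gives E4.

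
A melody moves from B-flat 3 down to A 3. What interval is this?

Descending from Bb3 to A3 is the same interval as ascending A3 to Bb3.
A to B spans two letter names (A-B): a second.
At 1 semitone, A3→Bb3 falls one short of a major second: minor.

m2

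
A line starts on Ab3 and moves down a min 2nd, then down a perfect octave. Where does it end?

G2

A minor second down from Ab3 is G3.
G3 down a perfect octave → G2 (12 semitones).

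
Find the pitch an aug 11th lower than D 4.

Four letters down from D (plus an octave) reaches A.
An augmented eleventh is 18 semitones; 18 semitones down from D4 gives Ab2.

A-flat 2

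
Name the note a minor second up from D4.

Eb4

Counting two letter names up from D lands on E.
A minor second is 1 semitone; 1 semitone up from D4 gives Eb4.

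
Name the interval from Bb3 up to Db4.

minor 3rd

B to D spans three letter names (B-C-D): a third.
A major third would be 4 semitones, but Bb3 to Db4 is 3 — one semitone narrower, making it a minor third.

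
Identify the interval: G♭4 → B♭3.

Descending from Gb4 to Bb3 is the same interval as ascending Bb3 to Gb4.
B to G spans six letter names (B-C-D-E-F-G), so the interval is some kind of sixth.
Bb3 to Gb4 is 8 semitones, a half step short of the major sixth (9), so this is minor.

minor sixth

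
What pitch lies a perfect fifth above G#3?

Five letter names up from G: D.
A perfect fifth spans 7 semitones, so from G#3 the target pitch is D#4.

D#4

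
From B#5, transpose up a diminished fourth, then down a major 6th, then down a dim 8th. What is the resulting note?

B#5 up a diminished fourth → E6 (4 semitones).
Down a major sixth from E6: G5 (9 semitones down).
A diminished octave down from G5 is G#4.

G#4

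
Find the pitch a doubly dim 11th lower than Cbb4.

The eleventh's letter: C down four letter names plus an octave → G.
A doubly diminished eleventh spans 15 semitones, so from Cbb4 the target pitch is G2.

G2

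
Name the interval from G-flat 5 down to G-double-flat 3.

augmented fifteenth

Descending from Gb5 to Gbb3 is the same interval as ascending Gbb3 to Gb5.
G to G is the same letter name, plus 2 octaves, so the interval is some kind of fifteenth.
Gbb3 to Gb5 spans 25 semitones — one semitone wider than the perfect fifteenth (24) — giving an augmented fifteenth.
(Equivalently, a compound augmented octave: an augmented octave plus an octave.)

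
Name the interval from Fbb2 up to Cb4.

F to C spans five letter names (F-G-A-B-C), plus an octave: a twelfth.
A perfect twelfth would be 19 semitones; Fbb2 to Cb4 is 20, one semitone wider, so the interval is augmented.
(Equivalently, a compound augmented fifth: an augmented fifth plus an octave.)

A12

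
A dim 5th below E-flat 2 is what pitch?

Five letter names down from E: A.
Moving 6 semitones down from Eb2 (the size of a diminished fifth) reaches A1.

A 1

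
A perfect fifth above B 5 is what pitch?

Counting five letter names up from B lands on F.
A perfect fifth is 7 semitones; 7 semitones up from B5 gives F#6.

F sharp 6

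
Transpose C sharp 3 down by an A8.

C 2

An octave keeps the letter name C, an octave down from C.
An augmented octave is 13 semitones; 13 semitones down from C#3 gives C2.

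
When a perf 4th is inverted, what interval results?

Inverted interval numbers add to nine, so a fourth pairs with a fifth (4 + 5 = 9).
And perfect stays perfect under inversion, so we get a perfect fifth.

P5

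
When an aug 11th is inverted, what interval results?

diminished 5th

First reduce the compound augmented eleventh to its simple form, an augmented fourth.
Inverted interval numbers add to nine, so a fourth pairs with a fifth (4 + 5 = 9).
The quality also flips — augmented becomes diminished — giving a diminished fifth.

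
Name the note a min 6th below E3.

G#2

Six letter names down from E: G.
A minor sixth spans 8 semitones, so from E3 the target pitch is G#2.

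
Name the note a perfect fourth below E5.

The fourth takes the letter from E down to B.
A perfect fourth spans 5 semitones, so from E5 the target pitch is B4.

B4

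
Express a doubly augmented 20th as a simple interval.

doubly augmented 6th

Take out 2 octaves (14 from the number): 20 − 14 = 6.
So a doubly augmented twentieth is 2 octaves plus a doubly augmented sixth. The quality is unchanged.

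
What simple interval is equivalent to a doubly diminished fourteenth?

dd7

Each octave removed subtracts seven from the number: 14 − 7 = 7.
That makes a doubly diminished fourteenth a compound doubly diminished seventh — an octave plus a doubly diminished seventh.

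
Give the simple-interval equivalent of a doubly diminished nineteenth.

Subtracting seven from the interval number removes an octave: 19 − 14 = 5.
Quality carries through unchanged, so the simple form is a doubly diminished fifth.

doubly diminished 5th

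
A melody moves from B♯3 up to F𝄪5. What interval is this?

B to F spans five letter names (B-C-D-E-F), plus an octave: a twelfth.
Counting semitones, B#3→F##5 is 19, which is the perfect twelfth.
(Equivalently, a compound perfect fifth: a perfect fifth plus an octave.)

P12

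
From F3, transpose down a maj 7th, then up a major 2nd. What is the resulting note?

Down a major seventh from F3: Gb2 (11 semitones down).
A major second up from Gb2 is Ab2.

Ab2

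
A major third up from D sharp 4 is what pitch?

Counting three letter names up from D lands on F.
A major third spans 4 semitones, so from D#4 the target pitch is F##4.

F double-sharp 4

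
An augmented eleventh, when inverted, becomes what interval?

diminished 5th

First reduce the compound augmented eleventh to its simple form, an augmented fourth.
The rule of nine gives the new number: 9 − 4 = 5, so a fourth becomes a fifth.
The quality also flips — augmented becomes diminished — giving a diminished fifth.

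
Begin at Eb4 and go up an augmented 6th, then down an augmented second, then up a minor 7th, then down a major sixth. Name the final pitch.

Eb4 up an augmented sixth → C#5 (10 semitones).
Down an augmented second from C#5: Bb4 (3 semitones down).
A minor seventh up from Bb4 is Ab5.
A major sixth down from Ab5 is Cb5.

Cb5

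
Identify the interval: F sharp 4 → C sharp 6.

perfect 12th

F to C spans five letter names (F-G-A-B-C), plus an octave, so the interval is some kind of twelfth.
Counting semitones, F#4→C#6 is 19, which is the perfect twelfth.
(Equivalently, a compound perfect fifth: a perfect fifth plus an octave.)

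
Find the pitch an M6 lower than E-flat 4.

G-flat 3

The sixth takes the letter from E down to G.
A major sixth is 9 semitones; 9 semitones down from Eb4 gives Gb3.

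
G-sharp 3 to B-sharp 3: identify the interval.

major 3rd

G to B spans three letter names (G-A-B) — that makes it a third of some quality.
G#3 to B#3 is 4 semitones, matching the major third exactly, so the quality is major.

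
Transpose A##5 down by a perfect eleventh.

E##4

Four letters down from A (plus an octave) reaches E.
A perfect eleventh spans 17 semitones, so from A##5 the target pitch is E##4.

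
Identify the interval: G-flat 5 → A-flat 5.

major 2nd

G to A spans two letter names (G-A) — that makes it a second of some quality.
The major second spans 2 semitones, and Gb5 to Ab5 is exactly 2 semitones — so this is a major second.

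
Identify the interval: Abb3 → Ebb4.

perfect fifth

A to E spans five letter names (A-B-C-D-E) — that makes it a fifth of some quality.
The perfect fifth spans 7 semitones, and Abb3 to Ebb4 is exactly 7 semitones — so this is a perfect fifth.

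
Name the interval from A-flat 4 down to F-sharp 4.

d3

Descending from Ab4 to F#4 is the same interval as ascending F#4 to Ab4.
F to A spans three letter names (F-G-A) — that makes it a third of some quality.
The major third is 4 semitones; here we have 2, two semitones narrower: diminished.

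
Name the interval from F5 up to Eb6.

minor seventh

F to E spans seven letter names (F-G-A-B-C-D-E), so the interval is some kind of seventh.
A major seventh would be 11 semitones, but F5 to Eb6 is 10 — one semitone narrower, making it a minor seventh.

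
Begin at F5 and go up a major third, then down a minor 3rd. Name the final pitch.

F#5

F5 up a major third → A5 (4 semitones).
Down a minor third from A5: F#5 (3 semitones down).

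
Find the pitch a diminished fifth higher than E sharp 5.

Five letter names up from E: B.
A diminished fifth is 6 semitones; 6 semitones up from E#5 gives B5.

B 5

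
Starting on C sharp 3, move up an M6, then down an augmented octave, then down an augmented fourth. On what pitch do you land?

Up a major sixth from C#3: A#3 (9 semitones up).
A#3 down an augmented octave → A2 (13 semitones).
Down an augmented fourth from A2: Eb2 (6 semitones down).

E flat 2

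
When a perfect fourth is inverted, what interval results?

P5

Inverted interval numbers add to nine, so a fourth pairs with a fifth (4 + 5 = 9).
Quality inverts too: perfect stays perfect. That makes the inversion a perfect fifth.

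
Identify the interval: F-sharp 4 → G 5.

F to G spans two letter names (F-G), plus an octave, so the interval is some kind of ninth.
At 13 semitones, F#4→G5 falls one short of a major ninth: minor.
(Equivalently, a compound minor second: a minor second plus an octave.)

minor ninth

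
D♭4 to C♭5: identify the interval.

minor seventh

D to C spans seven letter names (D-E-F-G-A-B-C), so the interval is some kind of seventh.
A major seventh would be 11 semitones, but Db4 to Cb5 is 10 — one semitone narrower, making it a minor seventh.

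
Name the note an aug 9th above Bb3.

Two letters up from B (plus an octave) reaches C.
An augmented ninth is 15 semitones; 15 semitones up from Bb3 gives C#5.

C#5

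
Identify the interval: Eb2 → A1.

diminished 5th

Descending from Eb2 to A1 is the same interval as ascending A1 to Eb2.
A to E spans five letter names (A-B-C-D-E), so the interval is some kind of fifth.
The perfect fifth is 7 semitones; here we have 6, one semitone narrower: diminished.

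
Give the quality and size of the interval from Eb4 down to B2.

Descending from Eb4 to B2 is the same interval as ascending B2 to Eb4.
B to E spans four letter names (B-C-D-E), plus an octave: an eleventh.
A perfect eleventh would be 17 semitones; B2 to Eb4 is 16, one semitone narrower, so the interval is diminished.
(Equivalently, a compound diminished fourth: a diminished fourth plus an octave.)

diminished eleventh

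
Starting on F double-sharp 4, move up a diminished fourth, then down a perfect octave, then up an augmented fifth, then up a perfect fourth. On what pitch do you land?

B sharp 4

F##4 up a diminished fourth → B4 (4 semitones).
A perfect octave down from B4 is B3.
An augmented fifth up from B3 is F##4.
A perfect fourth up from F##4 is B#4.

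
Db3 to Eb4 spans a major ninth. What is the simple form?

Take out an octave (7 from the number): 9 − 7 = 2.
Quality carries through unchanged, so the simple form is a major second.

M2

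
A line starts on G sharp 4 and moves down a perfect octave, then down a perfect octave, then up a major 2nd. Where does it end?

A sharp 2

A perfect octave down from G#4 is G#3.
G#3 down a perfect octave → G#2 (12 semitones).
A major second up from G#2 is A#2.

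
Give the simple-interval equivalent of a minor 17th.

minor 3rd

Each octave removed subtracts seven from the number: 17 − 14 = 3.
Quality carries through unchanged, so the simple form is a minor third.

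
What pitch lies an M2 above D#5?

E#5

Two letter names up from D: E.
A major second spans 2 semitones, so from D#5 the target pitch is E#5.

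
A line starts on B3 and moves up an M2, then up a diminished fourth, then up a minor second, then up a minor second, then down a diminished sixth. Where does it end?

B3 up a major second → C#4 (2 semitones).
A diminished fourth up from C#4 is F4.
F4 up a minor second → Gb4 (1 semitone).
Gb4 up a minor second → Abb4 (1 semitone).
Abb4 down a diminished sixth → C4 (7 semitones).

C4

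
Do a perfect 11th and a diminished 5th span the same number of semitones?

No

17 semitones (perfect eleventh) vs 6 semitones (diminished fifth): not equal.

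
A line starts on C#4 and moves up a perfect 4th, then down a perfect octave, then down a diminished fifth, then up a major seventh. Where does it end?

Up a perfect fourth from C#4: F#4 (5 semitones up).
F#4 down a perfect octave → F#3 (12 semitones).
F#3 down a diminished fifth → B#2 (6 semitones).
Up a major seventh from B#2: A##3 (11 semitones up).

A##3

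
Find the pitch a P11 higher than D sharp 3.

The eleventh's letter: D up four letter names plus an octave → G.
Moving 17 semitones up from D#3 (the size of a perfect eleventh) reaches G#4.

G sharp 4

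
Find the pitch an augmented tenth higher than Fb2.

Counting three letter names plus an octave up from F lands on A.
Moving 17 semitones up from Fb2 (the size of an augmented tenth) reaches A3.

A3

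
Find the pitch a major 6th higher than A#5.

F##6

Counting six letter names up from A lands on F.
A major sixth spans 9 semitones, so from A#5 the target pitch is F##6.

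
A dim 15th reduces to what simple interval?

Each octave removed subtracts seven from the number: 15 − 7 = 8.
Quality carries through unchanged, so the simple form is a diminished octave.

diminished 8th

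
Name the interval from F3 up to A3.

major third

F to A spans three letter names (F-G-A), so the interval is some kind of third.
The major third spans 4 semitones, and F3 to A3 is exactly 4 semitones — so this is a major third.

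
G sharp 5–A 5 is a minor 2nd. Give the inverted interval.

Inverted interval numbers add to nine, so a second pairs with a seventh (2 + 7 = 9).
The quality also flips — minor becomes major — giving a major seventh.

major seventh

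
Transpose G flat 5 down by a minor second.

Two letter names down from G: F.
Moving 1 semitone down from Gb5 (the size of a minor second) reaches F5.

F 5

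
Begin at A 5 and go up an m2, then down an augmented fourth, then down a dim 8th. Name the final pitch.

F 4

A5 up a minor second → Bb5 (1 semitone).
Down an augmented fourth from Bb5: Fb5 (6 semitones down).
Fb5 down a diminished octave → F4 (11 semitones).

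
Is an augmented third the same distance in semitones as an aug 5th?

5 semitones (augmented third) vs 8 semitones (augmented fifth): not equal.

No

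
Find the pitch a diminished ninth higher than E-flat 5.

F-double-flat 6

Counting two letter names plus an octave up from E lands on F.
Moving 12 semitones up from Eb5 (the size of a diminished ninth) reaches Fbb6.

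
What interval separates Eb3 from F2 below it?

Descending from Eb3 to F2 is the same interval as ascending F2 to Eb3.
F to E spans seven letter names (F-G-A-B-C-D-E): a seventh.
F2 to Eb3 is 10 semitones, a half step short of the major seventh (11), so this is minor.

minor seventh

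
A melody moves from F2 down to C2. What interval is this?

Descending from F2 to C2 is the same interval as ascending C2 to F2.
C to F spans four letter names (C-D-E-F): a fourth.
C2 to F2 is 5 semitones, matching the perfect fourth exactly, so the quality is perfect.

perfect fourth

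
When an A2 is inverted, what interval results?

diminished seventh

Inverted interval numbers add to nine, so a second pairs with a seventh (2 + 7 = 9).
And augmented becomes diminished under inversion, so we get a diminished seventh.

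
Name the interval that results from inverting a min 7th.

Inverted interval numbers add to nine, so a seventh pairs with a second (7 + 2 = 9).
Quality inverts too: minor becomes major. That makes the inversion a major second.

major 2nd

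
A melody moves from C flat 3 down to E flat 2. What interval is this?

minor sixth

Descending from Cb3 to Eb2 is the same interval as ascending Eb2 to Cb3.
E to C spans six letter names (E-F-G-A-B-C) — that makes it a sixth of some quality.
A major sixth would be 9 semitones, but Eb2 to Cb3 is 8 — one semitone narrower, making it a minor sixth.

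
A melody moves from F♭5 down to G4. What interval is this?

diminished seventh

Descending from Fb5 to G4 is the same interval as ascending G4 to Fb5.
G to F spans seven letter names (G-A-B-C-D-E-F), so the interval is some kind of seventh.
The major seventh is 11 semitones; here we have 9, two semitones narrower: diminished.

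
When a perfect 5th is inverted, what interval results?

perfect 4th

Interval numbers invert to sum to nine: 5 + 4 = 9, so a fifth inverts to a fourth.
The quality also flips — perfect stays perfect — giving a perfect fourth.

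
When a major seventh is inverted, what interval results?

minor 2nd

Inverted interval numbers add to nine, so a seventh pairs with a second (7 + 2 = 9).
The quality also flips — major becomes minor — giving a minor second.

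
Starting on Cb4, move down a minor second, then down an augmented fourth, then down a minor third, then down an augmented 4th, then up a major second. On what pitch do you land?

Bbb2

A minor second down from Cb4 is Bb3.
An augmented fourth down from Bb3 is Fb3.
A minor third down from Fb3 is Db3.
Down an augmented fourth from Db3: Abb2 (6 semitones down).
A major second up from Abb2 is Bbb2.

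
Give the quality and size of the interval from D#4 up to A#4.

P5

D to A spans five letter names (D-E-F-G-A): a fifth.
The perfect fifth spans 7 semitones, and D#4 to A#4 is exactly 7 semitones — so this is a perfect fifth.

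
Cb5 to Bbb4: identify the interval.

major second

Descending from Cb5 to Bbb4 is the same interval as ascending Bbb4 to Cb5.
B to C spans two letter names (B-C), so the interval is some kind of second.
Bbb4 to Cb5 is 2 semitones, matching the major second exactly, so the quality is major.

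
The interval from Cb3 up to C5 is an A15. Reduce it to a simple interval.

A8

Each octave removed subtracts seven from the number: 15 − 7 = 8.
That makes an augmented fifteenth a compound augmented octave — an octave plus an augmented octave.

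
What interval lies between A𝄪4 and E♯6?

A to E spans five letter names (A-B-C-D-E), plus an octave — that makes it a twelfth of some quality.
A perfect twelfth would be 19 semitones; A##4 to E#6 is 18, one semitone narrower, so the interval is diminished.
(Equivalently, a compound diminished fifth: a diminished fifth plus an octave.)

d12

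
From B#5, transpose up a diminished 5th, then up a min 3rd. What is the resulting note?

A6

B#5 up a diminished fifth → F#6 (6 semitones).
Up a minor third from F#6: A6 (3 semitones up).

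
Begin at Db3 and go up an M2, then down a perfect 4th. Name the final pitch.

Db3 up a major second → Eb3 (2 semitones).
Down a perfect fourth from Eb3: Bb2 (5 semitones down).

Bb2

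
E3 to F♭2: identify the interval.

Descending from E3 to Fb2 is the same interval as ascending Fb2 to E3.
F to E spans seven letter names (F-G-A-B-C-D-E) — that makes it a seventh of some quality.
Fb2 to E3 spans 12 semitones — one semitone wider than the major seventh (11) — giving an augmented seventh.

augmented seventh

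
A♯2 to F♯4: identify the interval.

A to F spans six letter names (A-B-C-D-E-F), plus an octave — that makes it a thirteenth of some quality.
At 20 semitones, A#2→F#4 falls one short of a major thirteenth: minor.
(Equivalently, a compound minor sixth: a minor sixth plus an octave.)

m13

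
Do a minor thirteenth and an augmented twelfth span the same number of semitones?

Yes

A minor thirteenth spans 20 semitones, and an augmented twelfth also spans 20 semitones — they're enharmonic.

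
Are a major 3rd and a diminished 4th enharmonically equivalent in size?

Yes

A major third = 4 semitones = a diminished fourth; enharmonically equal.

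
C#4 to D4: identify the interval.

C to D spans two letter names (C-D), so the interval is some kind of second.
C#4 to D4 is 1 semitone, a half step short of the major second (2), so this is minor.

minor second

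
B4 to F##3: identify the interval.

d11

Descending from B4 to F##3 is the same interval as ascending F##3 to B4.
F to B spans four letter names (F-G-A-B), plus an octave, so the interval is some kind of eleventh.
A perfect eleventh would be 17 semitones; F##3 to B4 is 16, one semitone narrower, so the interval is diminished.
(Equivalently, a compound diminished fourth: a diminished fourth plus an octave.)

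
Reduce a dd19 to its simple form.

doubly diminished 5th

Take out 2 octaves (14 from the number): 19 − 14 = 5.
That makes a doubly diminished nineteenth a compound doubly diminished fifth — 2 octaves plus a doubly diminished fifth.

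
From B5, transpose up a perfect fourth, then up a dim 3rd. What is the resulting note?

Gb6

Up a perfect fourth from B5: E6 (5 semitones up).
A diminished third up from E6 is Gb6.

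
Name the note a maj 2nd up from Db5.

Two letter names up from D: E.
A major second spans 2 semitones, so from Db5 the target pitch is Eb5.

Eb5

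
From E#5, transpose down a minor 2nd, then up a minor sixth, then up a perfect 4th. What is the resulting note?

E#6

A minor second down from E#5 is D##5.
A minor sixth up from D##5 is B#5.
B#5 up a perfect fourth → E#6 (5 semitones).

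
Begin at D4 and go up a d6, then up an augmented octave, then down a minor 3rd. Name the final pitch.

D4 up a diminished sixth → Bbb4 (7 semitones).
Up an augmented octave from Bbb4: Bb5 (13 semitones up).
Down a minor third from Bb5: G5 (3 semitones down).

G5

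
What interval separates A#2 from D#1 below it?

Descending from A#2 to D#1 is the same interval as ascending D#1 to A#2.
D to A spans five letter names (D-E-F-G-A), plus an octave: a twelfth.
The perfect twelfth spans 19 semitones, and D#1 to A#2 is exactly 19 semitones — so this is a perfect twelfth.
(Equivalently, a compound perfect fifth: a perfect fifth plus an octave.)

perfect twelfth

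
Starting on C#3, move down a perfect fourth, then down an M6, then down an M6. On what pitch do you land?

Down a perfect fourth from C#3: G#2 (5 semitones down).
G#2 down a major sixth → B1 (9 semitones).
B1 down a major sixth → D1 (9 semitones).

D1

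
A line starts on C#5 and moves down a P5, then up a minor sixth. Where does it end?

Down a perfect fifth from C#5: F#4 (7 semitones down).
Up a minor sixth from F#4: D5 (8 semitones up).

D5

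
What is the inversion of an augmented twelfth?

diminished fourth

First reduce the compound augmented twelfth to its simple form, an augmented fifth.
Inverted interval numbers add to nine, so a fifth pairs with a fourth (5 + 4 = 9).
The quality also flips — augmented becomes diminished — giving a diminished fourth.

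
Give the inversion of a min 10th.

major sixth

First reduce the compound minor tenth to its simple form, a minor third.
Interval numbers invert to sum to nine: 3 + 6 = 9, so a third inverts to a sixth.
The quality also flips — minor becomes major — giving a major sixth.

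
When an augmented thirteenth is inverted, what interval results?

diminished 3rd

First reduce the compound augmented thirteenth to its simple form, an augmented sixth.
Interval numbers invert to sum to nine: 6 + 3 = 9, so a sixth inverts to a third.
The quality also flips — augmented becomes diminished — giving a diminished third.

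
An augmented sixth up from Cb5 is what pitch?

A5

Counting six letter names up from C lands on A.
An augmented sixth spans 10 semitones, so from Cb5 the target pitch is A5.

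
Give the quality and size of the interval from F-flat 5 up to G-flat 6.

F to G spans two letter names (F-G), plus an octave — that makes it a ninth of some quality.
Fb5 to Gb6 is 14 semitones, matching the major ninth exactly, so the quality is major.
(Equivalently, a compound major second: a major second plus an octave.)

major ninth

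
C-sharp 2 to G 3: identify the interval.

C to G spans five letter names (C-D-E-F-G), plus an octave: a twelfth.
A perfect twelfth would be 19 semitones; C#2 to G3 is 18, one semitone narrower, so the interval is diminished.
(Equivalently, a compound diminished fifth: a diminished fifth plus an octave.)

diminished twelfth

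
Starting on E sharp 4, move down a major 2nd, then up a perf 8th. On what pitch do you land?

E#4 down a major second → D#4 (2 semitones).
Up a perfect octave from D#4: D#5 (12 semitones up).

D sharp 5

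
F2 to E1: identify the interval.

Descending from F2 to E1 is the same interval as ascending E1 to F2.
E to F spans two letter names (E-F), plus an octave — that makes it a ninth of some quality.
At 13 semitones, E1→F2 falls one short of a major ninth: minor.
(Equivalently, a compound minor second: a minor second plus an octave.)

m9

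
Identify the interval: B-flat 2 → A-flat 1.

Descending from Bb2 to Ab1 is the same interval as ascending Ab1 to Bb2.
A to B spans two letter names (A-B), plus an octave: a ninth.
The major ninth spans 14 semitones, and Ab1 to Bb2 is exactly 14 semitones — so this is a major ninth.
(Equivalently, a compound major second: a major second plus an octave.)

major ninth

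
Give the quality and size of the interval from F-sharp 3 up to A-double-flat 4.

doubly diminished 10th

F to A spans three letter names (F-G-A), plus an octave — that makes it a tenth of some quality.
The major tenth is 16 semitones; here we have 13, three semitones narrower: doubly diminished.
(Equivalently, a compound doubly diminished third: a doubly diminished third plus an octave.)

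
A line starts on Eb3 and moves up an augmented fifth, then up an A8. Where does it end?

Eb3 up an augmented fifth → B3 (8 semitones).
An augmented octave up from B3 is B#4.

B#4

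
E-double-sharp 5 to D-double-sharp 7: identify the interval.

E to D spans seven letter names (E-F-G-A-B-C-D), plus an octave, so the interval is some kind of fourteenth.
At 22 semitones, E##5→D##7 falls one short of a major fourteenth: minor.
(Equivalently, a compound minor seventh: a minor seventh plus an octave.)

minor fourteenth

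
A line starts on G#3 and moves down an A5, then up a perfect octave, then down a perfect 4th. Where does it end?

G#3 down an augmented fifth → C3 (8 semitones).
A perfect octave up from C3 is C4.
C4 down a perfect fourth → G3 (5 semitones).

G3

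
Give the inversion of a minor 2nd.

major seventh

Interval numbers invert to sum to nine: 2 + 7 = 9, so a second inverts to a seventh.
Quality inverts too: minor becomes major. That makes the inversion a major seventh.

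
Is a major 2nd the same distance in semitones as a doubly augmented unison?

Yes

Both span 2 semitones: a major second and a doubly augmented unison are the same chromatic distance.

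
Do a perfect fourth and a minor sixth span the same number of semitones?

No

A perfect fourth is 5 semitones but a minor sixth is 8 semitones — different sizes.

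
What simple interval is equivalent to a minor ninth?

Subtracting seven from the interval number removes an octave: 9 − 7 = 2.
Quality carries through unchanged, so the simple form is a minor second.

minor second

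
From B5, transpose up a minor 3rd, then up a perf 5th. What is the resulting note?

A minor third up from B5 is D6.
A perfect fifth up from D6 is A6.

A6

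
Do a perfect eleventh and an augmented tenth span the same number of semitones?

A perfect eleventh = 17 semitones = an augmented tenth; enharmonically equal.

Yes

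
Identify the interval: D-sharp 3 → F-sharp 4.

minor tenth

D to F spans three letter names (D-E-F), plus an octave — that makes it a tenth of some quality.
D#3 to F#4 is 15 semitones, a half step short of the major tenth (16), so this is minor.
(Equivalently, a compound minor third: a minor third plus an octave.)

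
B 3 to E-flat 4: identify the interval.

B to E spans four letter names (B-C-D-E): a fourth.
The perfect fourth is 5 semitones; here we have 4, one semitone narrower: diminished.

diminished 4th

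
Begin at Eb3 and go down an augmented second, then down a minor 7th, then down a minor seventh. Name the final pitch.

Fb1

Eb3 down an augmented second → Dbb3 (3 semitones).
Dbb3 down a minor seventh → Ebb2 (10 semitones).
Down a minor seventh from Ebb2: Fb1 (10 semitones down).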